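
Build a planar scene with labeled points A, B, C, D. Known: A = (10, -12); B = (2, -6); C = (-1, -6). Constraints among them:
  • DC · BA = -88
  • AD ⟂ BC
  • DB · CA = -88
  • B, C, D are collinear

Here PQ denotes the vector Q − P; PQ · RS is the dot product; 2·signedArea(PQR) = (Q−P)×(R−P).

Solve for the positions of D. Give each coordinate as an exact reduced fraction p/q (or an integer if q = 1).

D = (10, -6)

1. D_x = 10  [B, C, D are collinear ∩ AD ⟂ BC]
2. D_y = -6  [B, C, D are collinear ∩ AD ⟂ BC]
   → D = (10, -6)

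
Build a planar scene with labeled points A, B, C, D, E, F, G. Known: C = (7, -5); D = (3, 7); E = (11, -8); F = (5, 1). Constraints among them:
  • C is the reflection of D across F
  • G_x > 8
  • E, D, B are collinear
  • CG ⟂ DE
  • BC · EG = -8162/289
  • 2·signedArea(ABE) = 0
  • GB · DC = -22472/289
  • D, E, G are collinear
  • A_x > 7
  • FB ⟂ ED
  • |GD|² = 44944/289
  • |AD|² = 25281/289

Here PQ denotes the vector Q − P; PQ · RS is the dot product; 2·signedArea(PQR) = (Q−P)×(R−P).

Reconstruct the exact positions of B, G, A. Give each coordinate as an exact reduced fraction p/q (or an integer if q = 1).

A = (2139/289, -362/289)
B = (1715/289, 433/289)
G = (2563/289, -1157/289)

1. B_x = 1715/289  [E, D, B are collinear ∩ FB ⟂ ED]
2. B_y = 433/289  [E, D, B are collinear ∩ FB ⟂ ED]
   → B = (1715/289, 433/289)
3. G_x = 2563/289  [D, E, G are collinear ∩ CG ⟂ DE]
4. G_y = -1157/289  [D, E, G are collinear ∩ CG ⟂ DE]
   → G = (2563/289, -1157/289)
5. A_x = 2139/289  [line 2745/289·x + 1464/289·y + -18483/289 = 0 ∩ |AD|² = 25281/289]
6. A_y = -362/289  [line 2745/289·x + 1464/289·y + -18483/289 = 0 ∩ |AD|² = 25281/289]
   → A = (2139/289, -362/289)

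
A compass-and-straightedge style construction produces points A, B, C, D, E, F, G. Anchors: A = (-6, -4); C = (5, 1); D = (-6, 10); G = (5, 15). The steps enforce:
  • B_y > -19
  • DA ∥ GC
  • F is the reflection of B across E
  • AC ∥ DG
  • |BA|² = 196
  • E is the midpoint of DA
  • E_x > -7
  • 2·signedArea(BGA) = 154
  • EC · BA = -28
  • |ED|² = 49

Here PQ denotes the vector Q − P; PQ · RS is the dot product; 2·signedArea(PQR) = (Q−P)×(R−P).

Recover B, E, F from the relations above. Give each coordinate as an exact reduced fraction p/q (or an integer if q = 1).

B = (-6, -18)
E = (-6, 3)
F = (-6, 24)

1. E_x = -6  [E is the midpoint of DA]
2. E_y = 3  [E is the midpoint of DA]
   → E = (-6, 3)
3. B_x = -6  [2·signedArea(BGA) = 154 ∩ EC · BA = -28]
4. B_y = -18  [2·signedArea(BGA) = 154 ∩ EC · BA = -28]
   → B = (-6, -18)
5. F_x = -6  [F is the reflection of B across E]
6. F_y = 24  [F is the reflection of B across E]
   → F = (-6, 24)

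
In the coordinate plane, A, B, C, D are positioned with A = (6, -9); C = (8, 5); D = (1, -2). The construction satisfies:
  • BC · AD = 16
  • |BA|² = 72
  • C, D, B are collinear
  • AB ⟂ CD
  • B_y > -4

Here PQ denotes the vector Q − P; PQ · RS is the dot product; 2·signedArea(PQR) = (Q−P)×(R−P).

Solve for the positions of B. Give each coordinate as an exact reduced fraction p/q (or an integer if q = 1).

B = (0, -3)

1. B_x = 0  [C, D, B are collinear ∩ AB ⟂ CD]
2. B_y = -3  [C, D, B are collinear ∩ AB ⟂ CD]
   → B = (0, -3)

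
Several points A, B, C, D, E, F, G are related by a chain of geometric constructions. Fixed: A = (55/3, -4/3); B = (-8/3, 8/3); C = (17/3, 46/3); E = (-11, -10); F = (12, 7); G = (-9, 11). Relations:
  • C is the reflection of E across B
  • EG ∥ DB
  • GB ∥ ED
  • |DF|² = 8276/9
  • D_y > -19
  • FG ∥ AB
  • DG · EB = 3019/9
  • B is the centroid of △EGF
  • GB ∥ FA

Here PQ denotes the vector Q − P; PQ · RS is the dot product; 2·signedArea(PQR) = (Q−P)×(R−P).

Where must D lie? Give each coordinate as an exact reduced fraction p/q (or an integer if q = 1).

D = (-14/3, -55/3)

1. D_x = -14/3  [EG ∥ DB ∩ GB ∥ ED]
2. D_y = -55/3  [EG ∥ DB ∩ GB ∥ ED]
   → D = (-14/3, -55/3)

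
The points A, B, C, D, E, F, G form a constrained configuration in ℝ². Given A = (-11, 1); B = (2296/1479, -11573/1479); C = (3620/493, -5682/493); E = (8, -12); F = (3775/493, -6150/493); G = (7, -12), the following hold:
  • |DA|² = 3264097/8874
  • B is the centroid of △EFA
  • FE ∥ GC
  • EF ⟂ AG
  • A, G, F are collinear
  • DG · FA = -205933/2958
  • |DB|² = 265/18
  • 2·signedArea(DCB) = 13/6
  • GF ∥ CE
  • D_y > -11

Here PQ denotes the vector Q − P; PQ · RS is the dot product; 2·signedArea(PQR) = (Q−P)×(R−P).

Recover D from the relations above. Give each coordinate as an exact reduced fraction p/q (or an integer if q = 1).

1. D_x = 13621/2958  [DG · FA = -205933/2958 ∩ 2·signedArea(DCB) = 13/6]
2. D_y = -30023/2958  [DG · FA = -205933/2958 ∩ 2·signedArea(DCB) = 13/6]
   → D = (13621/2958, -30023/2958)

D = (13621/2958, -30023/2958)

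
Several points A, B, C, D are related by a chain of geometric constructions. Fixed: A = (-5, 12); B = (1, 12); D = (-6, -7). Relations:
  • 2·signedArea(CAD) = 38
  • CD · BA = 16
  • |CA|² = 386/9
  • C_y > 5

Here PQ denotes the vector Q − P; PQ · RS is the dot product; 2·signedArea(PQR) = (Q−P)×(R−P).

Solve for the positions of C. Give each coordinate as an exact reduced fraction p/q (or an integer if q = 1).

1. C_x = -10/3  [CD · BA = 16 ∩ 2·signedArea(CAD) = 38]
2. C_y = 17/3  [CD · BA = 16 ∩ 2·signedArea(CAD) = 38]
   → C = (-10/3, 17/3)

C = (-10/3, 17/3)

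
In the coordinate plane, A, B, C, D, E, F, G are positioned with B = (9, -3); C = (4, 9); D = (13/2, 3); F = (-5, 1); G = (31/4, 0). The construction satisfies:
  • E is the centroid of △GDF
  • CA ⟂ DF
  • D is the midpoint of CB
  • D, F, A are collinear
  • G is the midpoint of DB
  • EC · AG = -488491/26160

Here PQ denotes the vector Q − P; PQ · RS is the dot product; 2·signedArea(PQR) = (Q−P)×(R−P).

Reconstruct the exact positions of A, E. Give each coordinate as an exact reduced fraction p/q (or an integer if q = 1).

A = (2772/545, 1501/545)
E = (37/12, 4/3)

1. A_x = 2772/545  [D, F, A are collinear ∩ CA ⟂ DF]
2. A_y = 1501/545  [D, F, A are collinear ∩ CA ⟂ DF]
   → A = (2772/545, 1501/545)
3. E_x = 37/12  [E is the centroid of △GDF]
4. E_y = 4/3  [E is the centroid of △GDF]
   → E = (37/12, 4/3)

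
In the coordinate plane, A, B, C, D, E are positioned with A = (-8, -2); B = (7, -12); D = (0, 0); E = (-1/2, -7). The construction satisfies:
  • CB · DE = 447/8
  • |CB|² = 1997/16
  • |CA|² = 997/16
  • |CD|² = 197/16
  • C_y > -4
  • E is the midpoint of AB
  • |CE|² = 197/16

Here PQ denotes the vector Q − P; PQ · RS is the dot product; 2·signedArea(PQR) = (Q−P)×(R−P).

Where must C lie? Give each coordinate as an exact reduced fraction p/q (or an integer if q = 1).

1. C_x = -1/4  [line 1/2·x + 7·y + 197/8 = 0 ∩ |CE|² = 197/16]
2. C_y = -7/2  [line 1/2·x + 7·y + 197/8 = 0 ∩ |CE|² = 197/16]
   → C = (-1/4, -7/2)

C = (-1/4, -7/2)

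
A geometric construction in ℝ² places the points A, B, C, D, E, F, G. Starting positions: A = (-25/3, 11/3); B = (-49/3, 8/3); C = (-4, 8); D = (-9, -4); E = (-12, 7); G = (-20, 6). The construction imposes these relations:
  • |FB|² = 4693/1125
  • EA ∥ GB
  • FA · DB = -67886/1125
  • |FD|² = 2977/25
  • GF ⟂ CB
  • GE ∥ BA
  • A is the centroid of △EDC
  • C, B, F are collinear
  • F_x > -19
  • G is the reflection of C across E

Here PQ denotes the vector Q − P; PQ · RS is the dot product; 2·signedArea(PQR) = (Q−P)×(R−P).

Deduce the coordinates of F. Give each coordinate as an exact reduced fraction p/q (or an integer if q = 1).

1. F_x = -2276/125  [C, B, F are collinear ∩ GF ⟂ CB]
2. F_y = 232/125  [C, B, F are collinear ∩ GF ⟂ CB]
   → F = (-2276/125, 232/125)

F = (-2276/125, 232/125)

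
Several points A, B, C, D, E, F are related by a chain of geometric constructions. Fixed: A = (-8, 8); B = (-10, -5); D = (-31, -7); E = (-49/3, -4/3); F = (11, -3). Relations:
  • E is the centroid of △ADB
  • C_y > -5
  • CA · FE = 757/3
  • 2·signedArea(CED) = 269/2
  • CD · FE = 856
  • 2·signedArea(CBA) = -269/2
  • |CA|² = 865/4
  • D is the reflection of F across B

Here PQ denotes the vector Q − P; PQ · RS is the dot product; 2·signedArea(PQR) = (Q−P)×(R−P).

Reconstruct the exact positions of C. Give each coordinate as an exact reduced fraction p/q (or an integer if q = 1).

1. C_x = 1/2  [2·signedArea(CBA) = -269/2 ∩ CD · FE = 856]
2. C_y = -4  [2·signedArea(CBA) = -269/2 ∩ CD · FE = 856]
   → C = (1/2, -4)

C = (1/2, -4)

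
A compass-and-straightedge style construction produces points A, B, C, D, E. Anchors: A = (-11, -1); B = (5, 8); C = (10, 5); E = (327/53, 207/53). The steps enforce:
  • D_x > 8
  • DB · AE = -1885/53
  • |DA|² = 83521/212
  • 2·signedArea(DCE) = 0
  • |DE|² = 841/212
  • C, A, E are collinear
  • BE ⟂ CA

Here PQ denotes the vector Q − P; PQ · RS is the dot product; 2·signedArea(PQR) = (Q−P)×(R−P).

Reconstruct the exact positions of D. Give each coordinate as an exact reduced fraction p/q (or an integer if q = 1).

D = (857/106, 236/53)

1. D_x = 857/106  [2·signedArea(DCE) = 0 ∩ DB · AE = -1885/53]
2. D_y = 236/53  [2·signedArea(DCE) = 0 ∩ DB · AE = -1885/53]
   → D = (857/106, 236/53)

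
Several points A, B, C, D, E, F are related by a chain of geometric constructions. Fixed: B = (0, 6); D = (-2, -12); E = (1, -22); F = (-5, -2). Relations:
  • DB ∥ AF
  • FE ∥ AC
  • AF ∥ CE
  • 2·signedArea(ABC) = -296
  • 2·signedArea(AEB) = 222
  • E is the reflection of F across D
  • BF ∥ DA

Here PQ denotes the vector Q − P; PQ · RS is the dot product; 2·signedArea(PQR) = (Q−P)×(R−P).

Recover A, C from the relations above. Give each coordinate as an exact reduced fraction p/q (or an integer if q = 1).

1. A_x = -7  [DB ∥ AF ∩ BF ∥ DA]
2. A_y = -20  [DB ∥ AF ∩ BF ∥ DA]
   → A = (-7, -20)
3. C_x = -1  [AF ∥ CE ∩ FE ∥ AC]
4. C_y = -40  [AF ∥ CE ∩ FE ∥ AC]
   → C = (-1, -40)

A = (-7, -20)
C = (-1, -40)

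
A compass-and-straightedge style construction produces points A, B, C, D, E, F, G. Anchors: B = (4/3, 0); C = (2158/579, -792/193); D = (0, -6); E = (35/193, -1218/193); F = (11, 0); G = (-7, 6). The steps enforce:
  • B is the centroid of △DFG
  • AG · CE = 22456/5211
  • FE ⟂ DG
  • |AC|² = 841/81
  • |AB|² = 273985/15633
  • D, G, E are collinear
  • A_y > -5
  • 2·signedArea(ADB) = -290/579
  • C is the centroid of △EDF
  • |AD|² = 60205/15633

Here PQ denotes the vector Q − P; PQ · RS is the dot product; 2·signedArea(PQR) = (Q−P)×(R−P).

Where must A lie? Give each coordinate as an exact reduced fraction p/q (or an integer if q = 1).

A = (877/1737, -792/193)

1. A_x = 877/1737  [AG · CE = 22456/5211 ∩ 2·signedArea(ADB) = -290/579]
2. A_y = -792/193  [AG · CE = 22456/5211 ∩ 2·signedArea(ADB) = -290/579]
   → A = (877/1737, -792/193)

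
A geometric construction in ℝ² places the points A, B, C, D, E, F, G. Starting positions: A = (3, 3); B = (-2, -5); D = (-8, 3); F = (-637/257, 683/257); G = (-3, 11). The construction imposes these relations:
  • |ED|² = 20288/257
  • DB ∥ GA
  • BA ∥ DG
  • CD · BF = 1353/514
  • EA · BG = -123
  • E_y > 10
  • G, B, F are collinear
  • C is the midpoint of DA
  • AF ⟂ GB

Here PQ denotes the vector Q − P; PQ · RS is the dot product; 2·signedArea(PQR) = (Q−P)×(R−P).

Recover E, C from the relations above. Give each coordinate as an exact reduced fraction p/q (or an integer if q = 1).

1. E_x = -760/257  [line 1·x + -16·y + 168 = 0 ∩ |ED|² = 20288/257]
2. E_y = 2651/257  [line 1·x + -16·y + 168 = 0 ∩ |ED|² = 20288/257]
   → E = (-760/257, 2651/257)
3. C_x = -5/2  [C is the midpoint of DA]
4. C_y = 3  [C is the midpoint of DA]
   → C = (-5/2, 3)

C = (-5/2, 3)
E = (-760/257, 2651/257)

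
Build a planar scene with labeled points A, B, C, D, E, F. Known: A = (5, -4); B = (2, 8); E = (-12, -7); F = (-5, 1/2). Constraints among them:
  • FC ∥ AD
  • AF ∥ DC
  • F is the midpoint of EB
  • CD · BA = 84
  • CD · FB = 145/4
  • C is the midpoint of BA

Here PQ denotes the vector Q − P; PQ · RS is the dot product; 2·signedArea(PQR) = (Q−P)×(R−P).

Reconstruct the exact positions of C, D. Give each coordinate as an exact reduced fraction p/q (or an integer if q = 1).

C = (7/2, 2)
D = (27/2, -5/2)

1. C_x = 7/2  [C is the midpoint of BA]
2. C_y = 2  [C is the midpoint of BA]
   → C = (7/2, 2)
3. D_x = 27/2  [AF ∥ DC ∩ FC ∥ AD]
4. D_y = -5/2  [AF ∥ DC ∩ FC ∥ AD]
   → D = (27/2, -5/2)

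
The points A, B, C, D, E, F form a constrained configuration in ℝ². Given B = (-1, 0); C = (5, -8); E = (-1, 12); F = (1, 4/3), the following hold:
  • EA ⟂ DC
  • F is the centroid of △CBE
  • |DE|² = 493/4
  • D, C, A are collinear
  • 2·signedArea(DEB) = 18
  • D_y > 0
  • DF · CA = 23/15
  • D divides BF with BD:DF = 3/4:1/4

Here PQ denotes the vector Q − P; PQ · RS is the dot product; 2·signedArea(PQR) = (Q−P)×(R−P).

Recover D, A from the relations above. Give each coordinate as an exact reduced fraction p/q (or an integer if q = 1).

1. D_x = 1/2  [D divides BF with BD:DF = 3/4:1/4]
2. D_y = 1  [D divides BF with BD:DF = 3/4:1/4]
   → D = (1/2, 1)
3. A_x = -21/5  [D, C, A are collinear ∩ EA ⟂ DC]
4. A_y = 52/5  [D, C, A are collinear ∩ EA ⟂ DC]
   → A = (-21/5, 52/5)

A = (-21/5, 52/5)
D = (1/2, 1)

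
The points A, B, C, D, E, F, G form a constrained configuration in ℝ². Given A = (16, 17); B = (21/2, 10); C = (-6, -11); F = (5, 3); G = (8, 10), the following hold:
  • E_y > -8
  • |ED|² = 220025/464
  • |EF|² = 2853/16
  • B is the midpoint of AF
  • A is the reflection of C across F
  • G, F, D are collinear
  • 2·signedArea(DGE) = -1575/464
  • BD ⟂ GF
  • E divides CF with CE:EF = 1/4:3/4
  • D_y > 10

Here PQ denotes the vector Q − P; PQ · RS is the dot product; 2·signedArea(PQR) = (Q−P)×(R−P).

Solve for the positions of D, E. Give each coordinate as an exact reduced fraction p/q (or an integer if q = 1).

D = (973/116, 1265/116)
E = (-13/4, -15/2)

1. D_x = 973/116  [G, F, D are collinear ∩ BD ⟂ GF]
2. D_y = 1265/116  [G, F, D are collinear ∩ BD ⟂ GF]
   → D = (973/116, 1265/116)
3. E_x = -13/4  [E divides CF with CE:EF = 1/4:3/4]
4. E_y = -15/2  [E divides CF with CE:EF = 1/4:3/4]
   → E = (-13/4, -15/2)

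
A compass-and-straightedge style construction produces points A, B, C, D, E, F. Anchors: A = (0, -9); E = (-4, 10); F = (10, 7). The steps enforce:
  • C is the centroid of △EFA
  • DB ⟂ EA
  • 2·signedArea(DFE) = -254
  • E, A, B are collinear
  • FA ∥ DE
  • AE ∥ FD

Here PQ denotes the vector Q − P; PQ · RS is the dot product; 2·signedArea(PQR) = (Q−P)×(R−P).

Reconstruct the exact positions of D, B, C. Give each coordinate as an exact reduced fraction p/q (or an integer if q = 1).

1. D_x = 6  [FA ∥ DE ∩ AE ∥ FD]
2. D_y = 26  [FA ∥ DE ∩ AE ∥ FD]
   → D = (6, 26)
3. B_x = -2564/377  [E, A, B are collinear ∩ DB ⟂ EA]
4. B_y = 8786/377  [E, A, B are collinear ∩ DB ⟂ EA]
   → B = (-2564/377, 8786/377)
5. C_x = 2  [C is the centroid of △EFA]
6. C_y = 8/3  [C is the centroid of △EFA]
   → C = (2, 8/3)

B = (-2564/377, 8786/377)
C = (2, 8/3)
D = (6, 26)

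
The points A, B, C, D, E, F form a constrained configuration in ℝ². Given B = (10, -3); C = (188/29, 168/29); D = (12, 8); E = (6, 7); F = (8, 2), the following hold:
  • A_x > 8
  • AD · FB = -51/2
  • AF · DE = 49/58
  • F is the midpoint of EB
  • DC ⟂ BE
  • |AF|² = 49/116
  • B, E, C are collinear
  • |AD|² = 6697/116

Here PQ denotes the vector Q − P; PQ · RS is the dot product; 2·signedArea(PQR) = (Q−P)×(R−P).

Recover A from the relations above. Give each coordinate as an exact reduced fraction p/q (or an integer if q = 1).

1. A_x = 239/29  [AF · DE = 49/58 ∩ AD · FB = -51/2]
2. A_y = 81/58  [AF · DE = 49/58 ∩ AD · FB = -51/2]
   → A = (239/29, 81/58)

A = (239/29, 81/58)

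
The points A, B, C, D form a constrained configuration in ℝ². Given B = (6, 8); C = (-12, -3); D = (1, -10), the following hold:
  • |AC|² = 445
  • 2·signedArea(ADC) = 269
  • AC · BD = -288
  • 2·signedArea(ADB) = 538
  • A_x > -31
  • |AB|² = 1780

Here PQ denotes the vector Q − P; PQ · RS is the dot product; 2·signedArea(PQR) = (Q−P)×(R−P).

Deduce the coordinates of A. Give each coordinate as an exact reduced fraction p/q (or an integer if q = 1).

1. A_x = -30  [2·signedArea(ADB) = 538 ∩ 2·signedArea(ADC) = 269]
2. A_y = -14  [2·signedArea(ADB) = 538 ∩ 2·signedArea(ADC) = 269]
   → A = (-30, -14)

A = (-30, -14)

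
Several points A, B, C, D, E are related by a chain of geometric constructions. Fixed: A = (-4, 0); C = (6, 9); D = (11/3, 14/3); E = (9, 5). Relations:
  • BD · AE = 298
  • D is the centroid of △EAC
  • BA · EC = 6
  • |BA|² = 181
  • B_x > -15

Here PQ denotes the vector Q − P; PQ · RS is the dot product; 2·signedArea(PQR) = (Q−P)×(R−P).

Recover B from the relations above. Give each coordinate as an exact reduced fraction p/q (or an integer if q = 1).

B = (-14, -9)

1. B_x = -14  [BD · AE = 298 ∩ BA · EC = 6]
2. B_y = -9  [BD · AE = 298 ∩ BA · EC = 6]
   → B = (-14, -9)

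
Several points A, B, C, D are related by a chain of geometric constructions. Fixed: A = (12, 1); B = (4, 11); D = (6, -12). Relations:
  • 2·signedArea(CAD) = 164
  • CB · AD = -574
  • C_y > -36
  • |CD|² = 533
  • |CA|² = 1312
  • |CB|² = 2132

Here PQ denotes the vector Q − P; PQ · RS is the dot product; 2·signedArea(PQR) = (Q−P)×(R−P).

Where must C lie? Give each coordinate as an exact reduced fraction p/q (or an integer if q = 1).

1. C_x = 8  [CB · AD = -574 ∩ 2·signedArea(CAD) = 164]
2. C_y = -35  [CB · AD = -574 ∩ 2·signedArea(CAD) = 164]
   → C = (8, -35)

C = (8, -35)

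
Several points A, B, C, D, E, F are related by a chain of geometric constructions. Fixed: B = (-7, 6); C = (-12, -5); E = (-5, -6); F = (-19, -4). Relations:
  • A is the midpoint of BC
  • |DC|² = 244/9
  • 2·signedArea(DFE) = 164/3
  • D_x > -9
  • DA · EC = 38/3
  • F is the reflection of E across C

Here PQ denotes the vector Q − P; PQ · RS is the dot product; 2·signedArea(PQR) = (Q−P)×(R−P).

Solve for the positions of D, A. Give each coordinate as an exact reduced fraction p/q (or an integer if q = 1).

A = (-19/2, 1/2)
D = (-8, -5/3)

1. D_x = -8  [line 2·x + 14·y + 118/3 = 0 ∩ |DC|² = 244/9]
2. D_y = -5/3  [line 2·x + 14·y + 118/3 = 0 ∩ |DC|² = 244/9]
   → D = (-8, -5/3)
3. A_x = -19/2  [A is the midpoint of BC]
4. A_y = 1/2  [A is the midpoint of BC]
   → A = (-19/2, 1/2)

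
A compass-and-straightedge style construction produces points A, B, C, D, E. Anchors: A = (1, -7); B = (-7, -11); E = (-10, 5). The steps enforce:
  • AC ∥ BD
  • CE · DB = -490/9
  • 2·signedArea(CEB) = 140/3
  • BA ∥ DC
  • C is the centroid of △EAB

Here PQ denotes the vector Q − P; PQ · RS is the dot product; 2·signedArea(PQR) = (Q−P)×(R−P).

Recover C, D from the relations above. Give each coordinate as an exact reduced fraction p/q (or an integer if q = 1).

1. C_x = -16/3  [C is the centroid of △EAB]
2. C_y = -13/3  [C is the centroid of △EAB]
   → C = (-16/3, -13/3)
3. D_x = -40/3  [BA ∥ DC ∩ AC ∥ BD]
4. D_y = -25/3  [BA ∥ DC ∩ AC ∥ BD]
   → D = (-40/3, -25/3)

C = (-16/3, -13/3)
D = (-40/3, -25/3)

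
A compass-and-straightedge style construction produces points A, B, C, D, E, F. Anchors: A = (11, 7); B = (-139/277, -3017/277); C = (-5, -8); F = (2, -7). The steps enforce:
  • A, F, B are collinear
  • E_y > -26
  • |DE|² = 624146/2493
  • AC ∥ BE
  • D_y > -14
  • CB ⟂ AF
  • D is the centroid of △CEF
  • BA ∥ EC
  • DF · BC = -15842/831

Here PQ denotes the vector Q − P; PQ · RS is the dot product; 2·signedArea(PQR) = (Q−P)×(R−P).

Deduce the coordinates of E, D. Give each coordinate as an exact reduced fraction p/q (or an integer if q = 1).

1. E_x = -4571/277  [BA ∥ EC ∩ AC ∥ BE]
2. E_y = -7172/277  [BA ∥ EC ∩ AC ∥ BE]
   → E = (-4571/277, -7172/277)
3. D_x = -5402/831  [D is the centroid of △CEF]
4. D_y = -11327/831  [D is the centroid of △CEF]
   → D = (-5402/831, -11327/831)

D = (-5402/831, -11327/831)
E = (-4571/277, -7172/277)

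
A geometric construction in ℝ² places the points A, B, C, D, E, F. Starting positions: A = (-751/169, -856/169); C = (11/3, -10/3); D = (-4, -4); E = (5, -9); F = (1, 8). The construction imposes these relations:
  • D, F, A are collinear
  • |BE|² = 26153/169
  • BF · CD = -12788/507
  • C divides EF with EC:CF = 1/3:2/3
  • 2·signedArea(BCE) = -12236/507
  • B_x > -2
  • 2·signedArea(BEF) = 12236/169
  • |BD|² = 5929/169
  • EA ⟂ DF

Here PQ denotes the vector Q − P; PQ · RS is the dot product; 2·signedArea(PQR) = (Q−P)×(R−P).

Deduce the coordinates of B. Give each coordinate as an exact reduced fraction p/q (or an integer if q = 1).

1. B_x = -291/169  [2·signedArea(BCE) = -12236/507 ∩ BF · CD = -12788/507]
2. B_y = 248/169  [2·signedArea(BCE) = -12236/507 ∩ BF · CD = -12788/507]
   → B = (-291/169, 248/169)

B = (-291/169, 248/169)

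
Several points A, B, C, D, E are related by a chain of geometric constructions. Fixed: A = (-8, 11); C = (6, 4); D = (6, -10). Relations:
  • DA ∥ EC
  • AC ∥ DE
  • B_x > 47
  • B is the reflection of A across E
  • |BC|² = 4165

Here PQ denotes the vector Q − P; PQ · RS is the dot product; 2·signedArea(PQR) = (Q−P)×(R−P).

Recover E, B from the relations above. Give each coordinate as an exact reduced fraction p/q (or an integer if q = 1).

B = (48, -45)
E = (20, -17)

1. E_x = 20  [DA ∥ EC ∩ AC ∥ DE]
2. E_y = -17  [DA ∥ EC ∩ AC ∥ DE]
   → E = (20, -17)
3. B_x = 48  [B is the reflection of A across E]
4. B_y = -45  [B is the reflection of A across E]
   → B = (48, -45)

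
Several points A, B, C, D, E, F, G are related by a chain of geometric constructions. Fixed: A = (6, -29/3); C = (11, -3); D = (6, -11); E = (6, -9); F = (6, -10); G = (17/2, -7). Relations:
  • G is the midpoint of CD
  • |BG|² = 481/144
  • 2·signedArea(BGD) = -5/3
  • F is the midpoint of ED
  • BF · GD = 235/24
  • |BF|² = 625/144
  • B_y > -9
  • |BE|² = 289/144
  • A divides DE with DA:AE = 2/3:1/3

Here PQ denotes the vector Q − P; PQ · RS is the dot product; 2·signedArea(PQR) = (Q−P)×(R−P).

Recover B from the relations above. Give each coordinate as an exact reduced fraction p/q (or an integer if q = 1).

1. B_x = 29/4  [2·signedArea(BGD) = -5/3 ∩ BF · GD = 235/24]
2. B_y = -25/3  [2·signedArea(BGD) = -5/3 ∩ BF · GD = 235/24]
   → B = (29/4, -25/3)

B = (29/4, -25/3)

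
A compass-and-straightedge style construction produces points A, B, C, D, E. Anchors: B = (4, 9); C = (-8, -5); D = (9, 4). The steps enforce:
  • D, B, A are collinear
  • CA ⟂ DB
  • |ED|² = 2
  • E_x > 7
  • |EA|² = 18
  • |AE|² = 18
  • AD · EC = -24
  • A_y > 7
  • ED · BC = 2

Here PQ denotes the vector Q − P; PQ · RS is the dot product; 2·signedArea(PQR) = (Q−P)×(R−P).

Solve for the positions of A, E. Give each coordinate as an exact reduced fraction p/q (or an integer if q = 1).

1. A_x = 5  [D, B, A are collinear ∩ CA ⟂ DB]
2. A_y = 8  [D, B, A are collinear ∩ CA ⟂ DB]
   → A = (5, 8)
3. E_x = 8  [ED · BC = 2 ∩ AD · EC = -24]
4. E_y = 5  [ED · BC = 2 ∩ AD · EC = -24]
   → E = (8, 5)

A = (5, 8)
E = (8, 5)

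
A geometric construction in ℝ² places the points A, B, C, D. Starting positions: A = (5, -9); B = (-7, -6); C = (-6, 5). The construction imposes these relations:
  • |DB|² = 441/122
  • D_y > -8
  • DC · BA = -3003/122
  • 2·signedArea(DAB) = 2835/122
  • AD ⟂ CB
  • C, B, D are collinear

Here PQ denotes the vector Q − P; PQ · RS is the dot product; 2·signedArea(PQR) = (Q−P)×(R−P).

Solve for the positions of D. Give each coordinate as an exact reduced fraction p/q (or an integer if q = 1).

1. D_x = -875/122  [C, B, D are collinear ∩ AD ⟂ CB]
2. D_y = -963/122  [C, B, D are collinear ∩ AD ⟂ CB]
   → D = (-875/122, -963/122)

D = (-875/122, -963/122)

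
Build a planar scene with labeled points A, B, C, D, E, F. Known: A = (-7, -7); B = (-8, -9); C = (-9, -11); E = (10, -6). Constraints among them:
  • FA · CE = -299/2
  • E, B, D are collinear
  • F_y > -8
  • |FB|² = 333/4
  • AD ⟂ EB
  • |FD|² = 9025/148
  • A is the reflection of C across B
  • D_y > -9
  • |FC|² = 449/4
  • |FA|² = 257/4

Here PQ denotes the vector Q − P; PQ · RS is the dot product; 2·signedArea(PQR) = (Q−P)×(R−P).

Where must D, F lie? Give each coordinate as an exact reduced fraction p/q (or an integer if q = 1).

D = (-248/37, -325/37)
F = (1, -15/2)

1. D_x = -248/37  [E, B, D are collinear ∩ AD ⟂ EB]
2. D_y = -325/37  [E, B, D are collinear ∩ AD ⟂ EB]
   → D = (-248/37, -325/37)
3. F_x = 1  [line -19·x + -5·y + -37/2 = 0 ∩ |FC|² = 449/4]
4. F_y = -15/2  [line -19·x + -5·y + -37/2 = 0 ∩ |FC|² = 449/4]
   → F = (1, -15/2)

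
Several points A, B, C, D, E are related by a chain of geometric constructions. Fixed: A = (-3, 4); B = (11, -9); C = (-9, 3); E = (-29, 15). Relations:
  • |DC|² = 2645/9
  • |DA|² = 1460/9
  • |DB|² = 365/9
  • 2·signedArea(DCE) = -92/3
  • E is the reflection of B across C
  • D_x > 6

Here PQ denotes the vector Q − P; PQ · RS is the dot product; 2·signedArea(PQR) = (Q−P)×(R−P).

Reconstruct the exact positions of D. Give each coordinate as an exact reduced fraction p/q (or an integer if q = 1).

D = (19/3, -14/3)

1. D_x = 19/3  [line -12·x + -20·y + -52/3 = 0 ∩ |DC|² = 2645/9]
2. D_y = -14/3  [line -12·x + -20·y + -52/3 = 0 ∩ |DC|² = 2645/9]
   → D = (19/3, -14/3)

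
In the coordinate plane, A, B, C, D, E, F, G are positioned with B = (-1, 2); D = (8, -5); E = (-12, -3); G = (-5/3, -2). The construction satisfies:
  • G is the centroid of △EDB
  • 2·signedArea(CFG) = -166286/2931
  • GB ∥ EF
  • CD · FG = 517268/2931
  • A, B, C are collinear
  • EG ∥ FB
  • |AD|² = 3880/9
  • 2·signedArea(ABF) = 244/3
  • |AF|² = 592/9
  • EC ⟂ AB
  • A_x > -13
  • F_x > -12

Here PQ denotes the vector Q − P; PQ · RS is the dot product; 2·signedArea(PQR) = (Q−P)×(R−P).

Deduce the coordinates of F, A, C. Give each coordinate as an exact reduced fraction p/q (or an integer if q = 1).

1. F_x = -34/3  [EG ∥ FB ∩ GB ∥ EF]
2. F_y = 1  [EG ∥ FB ∩ GB ∥ EF]
   → F = (-34/3, 1)
3. C_x = -10077/977  [CD · FG = 517268/2931 ∩ 2·signedArea(CFG) = -166286/2931]
4. C_y = -5066/977  [CD · FG = 517268/2931 ∩ 2·signedArea(CFG) = -166286/2931]
   → C = (-10077/977, -5066/977)
5. A_x = -38/3  [2·signedArea(ABF) = 244/3 ∩ A, B, C are collinear]
6. A_y = -7  [2·signedArea(ABF) = 244/3 ∩ A, B, C are collinear]
   → A = (-38/3, -7)

A = (-38/3, -7)
C = (-10077/977, -5066/977)
F = (-34/3, 1)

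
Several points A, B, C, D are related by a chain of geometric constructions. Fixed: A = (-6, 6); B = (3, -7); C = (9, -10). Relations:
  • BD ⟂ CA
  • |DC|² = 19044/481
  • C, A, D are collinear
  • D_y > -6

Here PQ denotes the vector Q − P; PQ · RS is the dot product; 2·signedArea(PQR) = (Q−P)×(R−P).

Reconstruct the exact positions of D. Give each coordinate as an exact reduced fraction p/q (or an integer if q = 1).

1. D_x = 2259/481  [C, A, D are collinear ∩ BD ⟂ CA]
2. D_y = -2602/481  [C, A, D are collinear ∩ BD ⟂ CA]
   → D = (2259/481, -2602/481)

D = (2259/481, -2602/481)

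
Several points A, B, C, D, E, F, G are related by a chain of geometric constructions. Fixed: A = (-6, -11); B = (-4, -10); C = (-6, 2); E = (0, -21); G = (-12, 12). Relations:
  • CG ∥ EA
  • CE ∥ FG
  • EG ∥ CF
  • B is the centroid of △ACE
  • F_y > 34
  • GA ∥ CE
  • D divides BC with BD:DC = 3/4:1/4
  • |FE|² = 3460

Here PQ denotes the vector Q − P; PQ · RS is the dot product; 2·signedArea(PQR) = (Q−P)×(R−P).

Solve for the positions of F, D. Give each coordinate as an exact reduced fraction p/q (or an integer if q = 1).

1. F_x = -18  [CE ∥ FG ∩ EG ∥ CF]
2. F_y = 35  [CE ∥ FG ∩ EG ∥ CF]
   → F = (-18, 35)
3. D_x = -11/2  [D divides BC with BD:DC = 3/4:1/4]
4. D_y = -1  [D divides BC with BD:DC = 3/4:1/4]
   → D = (-11/2, -1)

D = (-11/2, -1)
F = (-18, 35)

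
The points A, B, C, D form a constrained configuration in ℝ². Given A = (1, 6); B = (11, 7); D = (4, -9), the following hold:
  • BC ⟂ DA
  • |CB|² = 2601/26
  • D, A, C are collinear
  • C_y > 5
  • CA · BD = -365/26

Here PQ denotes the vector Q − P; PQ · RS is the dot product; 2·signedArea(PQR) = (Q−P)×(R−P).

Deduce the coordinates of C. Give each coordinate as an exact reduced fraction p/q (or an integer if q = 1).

1. C_x = 31/26  [D, A, C are collinear ∩ BC ⟂ DA]
2. C_y = 131/26  [D, A, C are collinear ∩ BC ⟂ DA]
   → C = (31/26, 131/26)

C = (31/26, 131/26)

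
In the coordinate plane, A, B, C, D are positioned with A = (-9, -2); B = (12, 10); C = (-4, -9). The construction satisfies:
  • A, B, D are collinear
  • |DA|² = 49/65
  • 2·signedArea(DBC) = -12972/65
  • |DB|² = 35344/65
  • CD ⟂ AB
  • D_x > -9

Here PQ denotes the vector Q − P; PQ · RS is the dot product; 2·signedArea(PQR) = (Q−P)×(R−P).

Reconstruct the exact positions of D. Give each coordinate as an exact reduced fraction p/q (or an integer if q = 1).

1. D_x = -536/65  [A, B, D are collinear ∩ CD ⟂ AB]
2. D_y = -102/65  [A, B, D are collinear ∩ CD ⟂ AB]
   → D = (-536/65, -102/65)

D = (-536/65, -102/65)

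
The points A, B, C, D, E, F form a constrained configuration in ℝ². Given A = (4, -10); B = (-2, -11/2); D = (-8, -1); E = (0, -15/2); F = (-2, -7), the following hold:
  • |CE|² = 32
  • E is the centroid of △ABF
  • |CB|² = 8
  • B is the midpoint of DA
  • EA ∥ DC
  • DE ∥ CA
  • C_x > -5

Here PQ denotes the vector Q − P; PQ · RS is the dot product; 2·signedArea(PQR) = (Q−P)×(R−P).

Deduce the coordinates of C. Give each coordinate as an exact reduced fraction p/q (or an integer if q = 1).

1. C_x = -4  [DE ∥ CA ∩ EA ∥ DC]
2. C_y = -7/2  [DE ∥ CA ∩ EA ∥ DC]
   → C = (-4, -7/2)

C = (-4, -7/2)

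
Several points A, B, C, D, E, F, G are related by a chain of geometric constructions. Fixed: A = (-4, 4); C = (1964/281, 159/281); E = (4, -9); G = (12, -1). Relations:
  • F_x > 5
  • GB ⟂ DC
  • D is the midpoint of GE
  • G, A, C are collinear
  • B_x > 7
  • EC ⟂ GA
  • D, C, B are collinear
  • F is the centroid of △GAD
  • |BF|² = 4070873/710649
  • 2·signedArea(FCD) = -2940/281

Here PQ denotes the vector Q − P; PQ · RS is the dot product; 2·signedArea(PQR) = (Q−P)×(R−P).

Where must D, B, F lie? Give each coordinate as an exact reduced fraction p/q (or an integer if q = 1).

1. D_x = 8  [D is the midpoint of GE]
2. D_y = -5  [D is the midpoint of GE]
   → D = (8, -5)
3. B_x = 586248/78961  [D, C, B are collinear ∩ GB ⟂ DC]
4. B_y = -144565/78961  [D, C, B are collinear ∩ GB ⟂ DC]
   → B = (586248/78961, -144565/78961)
5. F_x = 16/3  [F is the centroid of △GAD]
6. F_y = -2/3  [F is the centroid of △GAD]
   → F = (16/3, -2/3)

B = (586248/78961, -144565/78961)
D = (8, -5)
F = (16/3, -2/3)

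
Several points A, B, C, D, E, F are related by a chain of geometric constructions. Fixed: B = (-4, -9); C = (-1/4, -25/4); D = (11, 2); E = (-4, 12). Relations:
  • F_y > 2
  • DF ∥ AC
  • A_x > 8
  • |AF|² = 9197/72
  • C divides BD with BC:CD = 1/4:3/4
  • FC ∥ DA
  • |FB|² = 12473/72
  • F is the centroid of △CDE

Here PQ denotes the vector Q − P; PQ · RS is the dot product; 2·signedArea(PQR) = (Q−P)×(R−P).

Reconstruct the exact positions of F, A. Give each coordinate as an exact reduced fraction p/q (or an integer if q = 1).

A = (17/2, -41/6)
F = (9/4, 31/12)

1. F_x = 9/4  [F is the centroid of △CDE]
2. F_y = 31/12  [F is the centroid of △CDE]
   → F = (9/4, 31/12)
3. A_x = 17/2  [DF ∥ AC ∩ FC ∥ DA]
4. A_y = -41/6  [DF ∥ AC ∩ FC ∥ DA]
   → A = (17/2, -41/6)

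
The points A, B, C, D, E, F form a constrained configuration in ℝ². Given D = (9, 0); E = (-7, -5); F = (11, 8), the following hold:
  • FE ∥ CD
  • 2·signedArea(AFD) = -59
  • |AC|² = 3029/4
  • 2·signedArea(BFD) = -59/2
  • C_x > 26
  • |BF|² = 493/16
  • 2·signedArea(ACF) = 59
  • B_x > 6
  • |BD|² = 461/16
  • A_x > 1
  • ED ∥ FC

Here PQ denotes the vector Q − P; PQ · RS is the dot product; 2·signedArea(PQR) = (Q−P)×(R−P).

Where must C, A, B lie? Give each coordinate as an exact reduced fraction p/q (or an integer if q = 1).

1. C_x = 27  [FE ∥ CD ∩ ED ∥ FC]
2. C_y = 13  [FE ∥ CD ∩ ED ∥ FC]
   → C = (27, 13)
3. A_x = 2  [2·signedArea(AFD) = -59 ∩ 2·signedArea(ACF) = 59]
4. A_y = 3/2  [2·signedArea(AFD) = -59 ∩ 2·signedArea(ACF) = 59]
   → A = (2, 3/2)
5. B_x = 13/2  [line 8·x + -2·y + -85/2 = 0 ∩ |BD|² = 461/16]
6. B_y = 19/4  [line 8·x + -2·y + -85/2 = 0 ∩ |BD|² = 461/16]
   → B = (13/2, 19/4)

A = (2, 3/2)
B = (13/2, 19/4)
C = (27, 13)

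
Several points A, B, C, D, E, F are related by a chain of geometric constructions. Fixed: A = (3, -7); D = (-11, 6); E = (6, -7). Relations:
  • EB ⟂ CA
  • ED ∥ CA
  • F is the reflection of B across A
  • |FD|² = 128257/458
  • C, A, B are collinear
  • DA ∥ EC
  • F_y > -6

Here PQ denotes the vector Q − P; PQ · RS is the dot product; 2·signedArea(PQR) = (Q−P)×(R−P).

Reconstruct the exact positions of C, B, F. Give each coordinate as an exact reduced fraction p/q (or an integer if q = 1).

B = (2241/458, -3869/458)
C = (20, -20)
F = (507/458, -2543/458)

1. C_x = 20  [ED ∥ CA ∩ DA ∥ EC]
2. C_y = -20  [ED ∥ CA ∩ DA ∥ EC]
   → C = (20, -20)
3. B_x = 2241/458  [C, A, B are collinear ∩ EB ⟂ CA]
4. B_y = -3869/458  [C, A, B are collinear ∩ EB ⟂ CA]
   → B = (2241/458, -3869/458)
5. F_x = 507/458  [F is the reflection of B across A]
6. F_y = -2543/458  [F is the reflection of B across A]
   → F = (507/458, -2543/458)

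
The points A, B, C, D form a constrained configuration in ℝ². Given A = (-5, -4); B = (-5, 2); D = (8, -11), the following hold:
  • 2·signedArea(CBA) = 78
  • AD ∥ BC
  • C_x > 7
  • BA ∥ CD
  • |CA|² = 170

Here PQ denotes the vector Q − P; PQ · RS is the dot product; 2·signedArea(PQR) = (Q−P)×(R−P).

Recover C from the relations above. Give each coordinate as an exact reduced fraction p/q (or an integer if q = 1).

C = (8, -5)

1. C_x = 8  [BA ∥ CD ∩ AD ∥ BC]
2. C_y = -5  [BA ∥ CD ∩ AD ∥ BC]
   → C = (8, -5)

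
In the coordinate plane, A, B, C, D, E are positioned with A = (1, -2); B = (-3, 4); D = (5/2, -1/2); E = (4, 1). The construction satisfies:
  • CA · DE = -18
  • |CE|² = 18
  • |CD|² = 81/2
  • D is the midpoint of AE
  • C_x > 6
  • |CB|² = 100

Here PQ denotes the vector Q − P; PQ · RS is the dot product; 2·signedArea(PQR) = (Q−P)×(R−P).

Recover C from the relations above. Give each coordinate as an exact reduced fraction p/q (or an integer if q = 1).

1. C_x = 7  [line -3/2·x + -3/2·y + 33/2 = 0 ∩ |CE|² = 18]
2. C_y = 4  [line -3/2·x + -3/2·y + 33/2 = 0 ∩ |CE|² = 18]
   → C = (7, 4)

C = (7, 4)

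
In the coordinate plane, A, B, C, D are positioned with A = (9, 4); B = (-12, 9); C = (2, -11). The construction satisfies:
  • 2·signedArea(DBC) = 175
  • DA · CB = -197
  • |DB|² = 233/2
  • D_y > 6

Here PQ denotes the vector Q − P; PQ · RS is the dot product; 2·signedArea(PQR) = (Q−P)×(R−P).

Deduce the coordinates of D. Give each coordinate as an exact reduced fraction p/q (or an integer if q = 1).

1. D_x = -3/2  [DA · CB = -197 ∩ 2·signedArea(DBC) = 175]
2. D_y = 13/2  [DA · CB = -197 ∩ 2·signedArea(DBC) = 175]
   → D = (-3/2, 13/2)

D = (-3/2, 13/2)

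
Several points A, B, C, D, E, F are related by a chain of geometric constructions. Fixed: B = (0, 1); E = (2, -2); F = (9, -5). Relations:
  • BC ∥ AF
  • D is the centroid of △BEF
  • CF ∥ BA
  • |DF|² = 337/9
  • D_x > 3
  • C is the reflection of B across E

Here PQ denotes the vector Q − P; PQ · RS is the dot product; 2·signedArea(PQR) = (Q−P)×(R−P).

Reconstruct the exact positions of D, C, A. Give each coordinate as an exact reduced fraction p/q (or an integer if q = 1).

1. D_x = 11/3  [D is the centroid of △BEF]
2. D_y = -2  [D is the centroid of △BEF]
   → D = (11/3, -2)
3. C_x = 4  [C is the reflection of B across E]
4. C_y = -5  [C is the reflection of B across E]
   → C = (4, -5)
5. A_x = 5  [BC ∥ AF ∩ CF ∥ BA]
6. A_y = 1  [BC ∥ AF ∩ CF ∥ BA]
   → A = (5, 1)

A = (5, 1)
C = (4, -5)
D = (11/3, -2)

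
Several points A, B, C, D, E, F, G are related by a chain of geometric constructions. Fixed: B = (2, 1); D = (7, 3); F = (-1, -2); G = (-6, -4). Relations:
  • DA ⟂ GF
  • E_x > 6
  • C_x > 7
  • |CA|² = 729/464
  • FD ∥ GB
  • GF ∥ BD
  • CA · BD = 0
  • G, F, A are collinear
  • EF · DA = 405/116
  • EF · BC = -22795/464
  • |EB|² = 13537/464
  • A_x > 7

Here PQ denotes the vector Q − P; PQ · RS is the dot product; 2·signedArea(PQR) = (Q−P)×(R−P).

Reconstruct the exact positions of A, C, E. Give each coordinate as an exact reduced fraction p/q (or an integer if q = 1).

A = (221/29, 42/29)
C = (415/58, 303/116)
E = (397/58, 393/116)

1. A_x = 221/29  [G, F, A are collinear ∩ DA ⟂ GF]
2. A_y = 42/29  [G, F, A are collinear ∩ DA ⟂ GF]
   → A = (221/29, 42/29)
3. E_x = 397/58  [line -18/29·x + 45/29·y + -117/116 = 0 ∩ |EB|² = 13537/464]
4. E_y = 393/116  [line -18/29·x + 45/29·y + -117/116 = 0 ∩ |EB|² = 13537/464]
   → E = (397/58, 393/116)
5. C_x = 415/58  [CA · BD = 0 ∩ EF · BC = -22795/464]
6. C_y = 303/116  [CA · BD = 0 ∩ EF · BC = -22795/464]
   → C = (415/58, 303/116)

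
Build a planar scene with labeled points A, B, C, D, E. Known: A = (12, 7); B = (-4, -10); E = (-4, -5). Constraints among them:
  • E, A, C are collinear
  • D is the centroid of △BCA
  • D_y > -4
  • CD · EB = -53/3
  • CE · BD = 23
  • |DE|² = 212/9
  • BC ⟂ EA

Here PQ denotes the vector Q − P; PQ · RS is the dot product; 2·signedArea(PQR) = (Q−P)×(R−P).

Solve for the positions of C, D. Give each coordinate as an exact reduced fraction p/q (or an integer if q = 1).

C = (-32/5, -34/5)
D = (8/15, -49/15)

1. C_x = -32/5  [E, A, C are collinear ∩ BC ⟂ EA]
2. C_y = -34/5  [E, A, C are collinear ∩ BC ⟂ EA]
   → C = (-32/5, -34/5)
3. D_x = 8/15  [D is the centroid of △BCA]
4. D_y = -49/15  [D is the centroid of △BCA]
   → D = (8/15, -49/15)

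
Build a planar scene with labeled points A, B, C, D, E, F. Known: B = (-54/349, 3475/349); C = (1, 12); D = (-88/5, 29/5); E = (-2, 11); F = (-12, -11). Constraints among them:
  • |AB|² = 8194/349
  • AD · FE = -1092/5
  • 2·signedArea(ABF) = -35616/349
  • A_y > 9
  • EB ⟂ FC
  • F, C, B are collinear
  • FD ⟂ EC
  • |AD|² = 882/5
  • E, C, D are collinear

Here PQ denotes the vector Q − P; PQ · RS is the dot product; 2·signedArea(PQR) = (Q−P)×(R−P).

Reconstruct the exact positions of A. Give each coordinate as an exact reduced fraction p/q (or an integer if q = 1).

1. A_x = -5  [AD · FE = -1092/5 ∩ 2·signedArea(ABF) = -35616/349]
2. A_y = 10  [AD · FE = -1092/5 ∩ 2·signedArea(ABF) = -35616/349]
   → A = (-5, 10)

A = (-5, 10)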